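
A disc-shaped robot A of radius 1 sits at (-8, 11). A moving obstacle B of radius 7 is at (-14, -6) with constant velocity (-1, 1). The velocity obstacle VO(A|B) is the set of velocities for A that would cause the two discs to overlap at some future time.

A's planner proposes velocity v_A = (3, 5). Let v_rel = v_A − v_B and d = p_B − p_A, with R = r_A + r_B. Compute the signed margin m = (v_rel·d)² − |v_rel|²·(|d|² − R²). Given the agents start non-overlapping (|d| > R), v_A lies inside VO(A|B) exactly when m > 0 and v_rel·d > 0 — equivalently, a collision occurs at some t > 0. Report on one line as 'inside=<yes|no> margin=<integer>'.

d = (-6, -17),  |d|² = 325;  R = 1+7 = 8,  c = 325−8² = 261
v_rel = (4, 4),  |v_rel|² = 32;  v_rel·d = (4)·(-6) + (4)·(-17) = -92
32·t² + 184·t + 261 = 0  ⇒  m = (-92)² − 32·261 = 112
m = 112 > 0,  v_rel·d = -92 < 0  ⇒  outside

inside=no margin=112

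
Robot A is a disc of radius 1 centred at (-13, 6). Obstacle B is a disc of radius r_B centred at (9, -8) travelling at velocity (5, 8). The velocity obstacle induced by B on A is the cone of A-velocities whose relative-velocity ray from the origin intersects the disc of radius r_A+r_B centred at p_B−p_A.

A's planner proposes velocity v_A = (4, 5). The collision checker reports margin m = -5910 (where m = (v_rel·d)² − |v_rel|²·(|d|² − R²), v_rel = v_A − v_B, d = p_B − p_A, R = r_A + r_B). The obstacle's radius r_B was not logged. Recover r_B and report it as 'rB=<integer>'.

m = -5910
d = (22, -14);  v_rel = (-1, -3),  |v_rel|² = 10
v_rel×d = (-1)·(-14) − (-3)·(22) = 80
since m = R²·10 − 80²:  R² = (6400 + -5910) / 10 = 49
R = √49 = 7  ⇒  r_B = 7 − 1 = 6

rB=6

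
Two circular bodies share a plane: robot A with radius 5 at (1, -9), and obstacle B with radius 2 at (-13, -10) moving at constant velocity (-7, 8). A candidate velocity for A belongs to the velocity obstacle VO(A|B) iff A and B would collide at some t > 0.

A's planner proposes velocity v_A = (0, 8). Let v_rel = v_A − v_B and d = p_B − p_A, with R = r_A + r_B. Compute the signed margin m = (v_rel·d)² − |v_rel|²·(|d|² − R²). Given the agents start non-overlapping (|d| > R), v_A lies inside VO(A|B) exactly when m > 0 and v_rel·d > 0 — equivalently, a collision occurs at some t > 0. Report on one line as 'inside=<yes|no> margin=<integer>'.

d = (-14, -1),  |d|² = 197;  R = 5+2 = 7,  c = 197−7² = 148
v_rel = (7, 0),  |v_rel|² = 49;  v_rel·d = (7)·(-14) + (0)·(-1) = -98
49·t² + 196·t + 148 = 0  ⇒  m = (-98)² − 49·148 = 2352
m = 2352 > 0,  v_rel·d = -98 < 0  ⇒  outside

inside=no margin=2352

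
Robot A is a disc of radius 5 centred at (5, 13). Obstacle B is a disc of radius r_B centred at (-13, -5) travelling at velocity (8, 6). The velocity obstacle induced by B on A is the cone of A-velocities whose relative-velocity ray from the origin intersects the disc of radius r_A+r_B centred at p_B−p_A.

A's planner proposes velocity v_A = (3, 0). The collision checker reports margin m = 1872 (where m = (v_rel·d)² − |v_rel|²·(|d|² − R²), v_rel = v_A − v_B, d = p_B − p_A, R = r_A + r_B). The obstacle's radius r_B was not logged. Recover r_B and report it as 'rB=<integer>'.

m = 1872
d = (-18, -18);  v_rel = (-5, -6),  |v_rel|² = 61
v_rel×d = (-5)·(-18) − (-6)·(-18) = -18
since m = R²·61 − (-18)²:  R² = (324 + 1872) / 61 = 36
R = √36 = 6  ⇒  r_B = 6 − 5 = 1

rB=1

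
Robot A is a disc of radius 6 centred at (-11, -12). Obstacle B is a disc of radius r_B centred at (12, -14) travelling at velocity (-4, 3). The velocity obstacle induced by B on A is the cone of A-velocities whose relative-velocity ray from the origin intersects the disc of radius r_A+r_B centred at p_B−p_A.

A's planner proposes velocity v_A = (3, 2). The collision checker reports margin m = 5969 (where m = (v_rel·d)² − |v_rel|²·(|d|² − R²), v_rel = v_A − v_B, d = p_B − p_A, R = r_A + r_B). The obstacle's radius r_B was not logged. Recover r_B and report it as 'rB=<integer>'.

m = 5969
d = (23, -2);  v_rel = (7, -1),  |v_rel|² = 50
v_rel×d = (7)·(-2) − (-1)·(23) = 9
since m = R²·50 − 9²:  R² = (81 + 5969) / 50 = 121
R = √121 = 11  ⇒  r_B = 11 − 6 = 5

rB=5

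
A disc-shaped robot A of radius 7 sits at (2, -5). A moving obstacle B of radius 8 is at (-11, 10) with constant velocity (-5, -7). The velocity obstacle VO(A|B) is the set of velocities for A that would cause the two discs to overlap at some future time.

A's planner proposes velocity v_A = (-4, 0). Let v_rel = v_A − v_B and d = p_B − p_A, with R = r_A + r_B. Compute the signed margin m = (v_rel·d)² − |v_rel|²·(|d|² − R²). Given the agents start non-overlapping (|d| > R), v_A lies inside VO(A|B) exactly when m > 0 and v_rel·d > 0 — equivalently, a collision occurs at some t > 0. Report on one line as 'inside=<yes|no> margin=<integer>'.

d = (-13, 15),  |d|² = 394;  R = 7+8 = 15,  c = 394−15² = 169
v_rel = (1, 7),  |v_rel|² = 50;  v_rel·d = (1)·(-13) + (7)·(15) = 92
50·t² − 184·t + 169 = 0  ⇒  m = 92² − 50·169 = 14
m = 14 > 0,  v_rel·d = 92 > 0  ⇒  inside

inside=yes margin=14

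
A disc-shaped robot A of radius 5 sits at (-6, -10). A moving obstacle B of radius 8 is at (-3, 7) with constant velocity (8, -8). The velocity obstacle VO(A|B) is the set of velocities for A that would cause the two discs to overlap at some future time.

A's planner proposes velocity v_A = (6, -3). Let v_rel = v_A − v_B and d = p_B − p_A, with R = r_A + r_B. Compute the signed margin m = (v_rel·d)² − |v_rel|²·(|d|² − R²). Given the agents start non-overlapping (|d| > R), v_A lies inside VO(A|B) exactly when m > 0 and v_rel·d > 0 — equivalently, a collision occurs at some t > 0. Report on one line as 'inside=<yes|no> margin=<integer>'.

d = (3, 17),  |d|² = 298;  R = 5+8 = 13,  c = 298−13² = 129
v_rel = (-2, 5),  |v_rel|² = 29;  v_rel·d = (-2)·(3) + (5)·(17) = 79
29·t² − 158·t + 129 = 0  ⇒  m = 79² − 29·129 = 2500
m = 2500 > 0,  v_rel·d = 79 > 0  ⇒  inside

inside=yes margin=2500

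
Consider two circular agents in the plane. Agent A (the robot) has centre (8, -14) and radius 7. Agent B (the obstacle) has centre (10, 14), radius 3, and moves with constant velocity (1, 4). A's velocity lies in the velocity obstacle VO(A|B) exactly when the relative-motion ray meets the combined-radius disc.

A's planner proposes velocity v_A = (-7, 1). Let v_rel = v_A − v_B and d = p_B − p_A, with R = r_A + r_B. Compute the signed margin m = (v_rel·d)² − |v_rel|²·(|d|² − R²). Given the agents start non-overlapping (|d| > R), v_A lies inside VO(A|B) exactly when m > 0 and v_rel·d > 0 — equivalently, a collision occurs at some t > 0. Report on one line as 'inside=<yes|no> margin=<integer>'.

d = (2, 28),  |d|² = 788;  R = 7+3 = 10,  c = 788−10² = 688
v_rel = (-8, -3),  |v_rel|² = 73;  v_rel·d = (-8)·(2) + (-3)·(28) = -100
73·t² + 200·t + 688 = 0  ⇒  m = (-100)² − 73·688 = -40224
m = -40224 < 0,  v_rel·d = -100 < 0  ⇒  outside

inside=no margin=-40224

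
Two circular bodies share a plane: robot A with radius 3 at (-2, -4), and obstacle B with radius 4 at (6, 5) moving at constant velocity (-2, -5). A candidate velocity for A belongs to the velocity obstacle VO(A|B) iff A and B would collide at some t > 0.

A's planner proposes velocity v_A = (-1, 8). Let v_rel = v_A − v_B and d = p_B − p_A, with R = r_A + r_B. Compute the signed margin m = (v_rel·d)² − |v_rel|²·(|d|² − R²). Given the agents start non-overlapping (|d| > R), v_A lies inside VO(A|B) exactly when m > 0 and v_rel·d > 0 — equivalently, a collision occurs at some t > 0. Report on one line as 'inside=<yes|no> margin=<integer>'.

d = (8, 9),  |d|² = 145;  R = 3+4 = 7,  c = 145−7² = 96
v_rel = (1, 13),  |v_rel|² = 170;  v_rel·d = (1)·(8) + (13)·(9) = 125
170·t² − 250·t + 96 = 0  ⇒  m = 125² − 170·96 = -695
m = -695 < 0,  v_rel·d = 125 > 0  ⇒  outside

inside=no margin=-695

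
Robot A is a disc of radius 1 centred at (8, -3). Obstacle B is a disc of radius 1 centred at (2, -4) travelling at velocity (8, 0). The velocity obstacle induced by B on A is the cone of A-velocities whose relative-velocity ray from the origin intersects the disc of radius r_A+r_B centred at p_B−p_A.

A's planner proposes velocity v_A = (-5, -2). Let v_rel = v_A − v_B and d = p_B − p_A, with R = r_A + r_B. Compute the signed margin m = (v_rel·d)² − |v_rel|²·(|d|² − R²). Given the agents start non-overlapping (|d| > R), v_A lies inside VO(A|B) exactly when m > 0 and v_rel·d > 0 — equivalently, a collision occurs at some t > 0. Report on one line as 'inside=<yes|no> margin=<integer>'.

d = (-6, -1),  |d|² = 37;  R = 1+1 = 2,  c = 37−2² = 33
v_rel = (-13, -2),  |v_rel|² = 173;  v_rel·d = (-13)·(-6) + (-2)·(-1) = 80
173·t² − 160·t + 33 = 0  ⇒  m = 80² − 173·33 = 691
m = 691 > 0,  v_rel·d = 80 > 0  ⇒  inside

inside=yes margin=691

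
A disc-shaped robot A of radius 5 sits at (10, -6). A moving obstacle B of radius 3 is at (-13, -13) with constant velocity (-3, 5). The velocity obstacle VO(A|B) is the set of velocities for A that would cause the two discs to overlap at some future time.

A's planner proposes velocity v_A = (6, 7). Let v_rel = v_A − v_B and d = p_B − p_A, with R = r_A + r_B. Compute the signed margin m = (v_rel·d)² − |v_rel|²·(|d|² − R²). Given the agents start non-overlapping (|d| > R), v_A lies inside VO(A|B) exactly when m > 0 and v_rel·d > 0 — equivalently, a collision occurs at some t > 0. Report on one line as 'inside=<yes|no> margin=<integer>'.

d = (-23, -7),  |d|² = 578;  R = 5+3 = 8,  c = 578−8² = 514
v_rel = (9, 2),  |v_rel|² = 85;  v_rel·d = (9)·(-23) + (2)·(-7) = -221
85·t² + 442·t + 514 = 0  ⇒  m = (-221)² − 85·514 = 5151
m = 5151 > 0,  v_rel·d = -221 < 0  ⇒  outside

inside=no margin=5151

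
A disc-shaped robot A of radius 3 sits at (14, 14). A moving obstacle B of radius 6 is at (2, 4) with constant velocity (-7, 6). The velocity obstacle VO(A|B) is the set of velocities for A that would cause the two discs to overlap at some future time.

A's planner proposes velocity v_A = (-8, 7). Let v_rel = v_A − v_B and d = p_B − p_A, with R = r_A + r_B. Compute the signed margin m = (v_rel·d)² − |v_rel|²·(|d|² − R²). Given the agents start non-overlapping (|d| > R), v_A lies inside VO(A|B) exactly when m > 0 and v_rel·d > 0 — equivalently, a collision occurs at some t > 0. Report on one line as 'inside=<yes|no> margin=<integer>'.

d = (-12, -10),  |d|² = 244;  R = 3+6 = 9,  c = 244−9² = 163
v_rel = (-1, 1),  |v_rel|² = 2;  v_rel·d = (-1)·(-12) + (1)·(-10) = 2
2·t² − 4·t + 163 = 0  ⇒  m = 2² − 2·163 = -322
m = -322 < 0,  v_rel·d = 2 > 0  ⇒  outside

inside=no margin=-322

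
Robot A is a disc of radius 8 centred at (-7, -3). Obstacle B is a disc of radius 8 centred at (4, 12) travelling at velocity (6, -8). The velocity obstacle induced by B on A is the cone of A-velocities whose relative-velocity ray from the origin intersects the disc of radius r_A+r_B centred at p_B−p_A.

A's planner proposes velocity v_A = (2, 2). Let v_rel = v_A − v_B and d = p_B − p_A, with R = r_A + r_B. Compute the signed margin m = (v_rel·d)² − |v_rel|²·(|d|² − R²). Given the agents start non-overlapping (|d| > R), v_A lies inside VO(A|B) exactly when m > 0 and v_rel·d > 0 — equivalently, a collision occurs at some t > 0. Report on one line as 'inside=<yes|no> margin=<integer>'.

d = (11, 15),  |d|² = 346;  R = 8+8 = 16,  c = 346−16² = 90
v_rel = (-4, 10),  |v_rel|² = 116;  v_rel·d = (-4)·(11) + (10)·(15) = 106
116·t² − 212·t + 90 = 0  ⇒  m = 106² − 116·90 = 796
m = 796 > 0,  v_rel·d = 106 > 0  ⇒  inside

inside=yes margin=796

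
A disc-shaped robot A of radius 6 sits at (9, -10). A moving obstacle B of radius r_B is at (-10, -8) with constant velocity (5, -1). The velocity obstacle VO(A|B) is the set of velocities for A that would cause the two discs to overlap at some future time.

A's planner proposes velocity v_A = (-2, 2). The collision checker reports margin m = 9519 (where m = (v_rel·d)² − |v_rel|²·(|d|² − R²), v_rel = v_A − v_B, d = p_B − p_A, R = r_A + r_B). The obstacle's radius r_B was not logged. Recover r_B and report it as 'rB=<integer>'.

m = 9519
d = (-19, 2);  v_rel = (-7, 3),  |v_rel|² = 58
v_rel×d = (-7)·(2) − (3)·(-19) = 43
since m = R²·58 − 43²:  R² = (1849 + 9519) / 58 = 196
R = √196 = 14  ⇒  r_B = 14 − 6 = 8

rB=8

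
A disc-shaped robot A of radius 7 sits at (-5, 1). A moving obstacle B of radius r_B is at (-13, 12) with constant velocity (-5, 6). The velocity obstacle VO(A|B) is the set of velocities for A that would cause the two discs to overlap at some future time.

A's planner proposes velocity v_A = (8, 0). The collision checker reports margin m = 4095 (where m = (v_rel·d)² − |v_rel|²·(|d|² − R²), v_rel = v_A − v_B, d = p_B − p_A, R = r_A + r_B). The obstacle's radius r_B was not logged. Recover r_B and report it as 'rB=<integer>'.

m = 4095
d = (-8, 11);  v_rel = (13, -6),  |v_rel|² = 205
v_rel×d = (13)·(11) − (-6)·(-8) = 95
since m = R²·205 − 95²:  R² = (9025 + 4095) / 205 = 64
R = √64 = 8  ⇒  r_B = 8 − 7 = 1

rB=1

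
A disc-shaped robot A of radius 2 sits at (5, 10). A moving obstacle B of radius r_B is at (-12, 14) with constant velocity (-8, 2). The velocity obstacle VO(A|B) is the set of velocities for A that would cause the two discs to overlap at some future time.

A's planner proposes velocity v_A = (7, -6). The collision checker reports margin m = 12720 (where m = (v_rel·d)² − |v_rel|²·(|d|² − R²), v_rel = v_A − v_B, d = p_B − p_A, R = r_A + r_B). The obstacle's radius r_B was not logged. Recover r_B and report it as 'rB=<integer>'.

m = 12720
d = (-17, 4);  v_rel = (15, -8),  |v_rel|² = 289
v_rel×d = (15)·(4) − (-8)·(-17) = -76
since m = R²·289 − (-76)²:  R² = (5776 + 12720) / 289 = 64
R = √64 = 8  ⇒  r_B = 8 − 2 = 6

rB=6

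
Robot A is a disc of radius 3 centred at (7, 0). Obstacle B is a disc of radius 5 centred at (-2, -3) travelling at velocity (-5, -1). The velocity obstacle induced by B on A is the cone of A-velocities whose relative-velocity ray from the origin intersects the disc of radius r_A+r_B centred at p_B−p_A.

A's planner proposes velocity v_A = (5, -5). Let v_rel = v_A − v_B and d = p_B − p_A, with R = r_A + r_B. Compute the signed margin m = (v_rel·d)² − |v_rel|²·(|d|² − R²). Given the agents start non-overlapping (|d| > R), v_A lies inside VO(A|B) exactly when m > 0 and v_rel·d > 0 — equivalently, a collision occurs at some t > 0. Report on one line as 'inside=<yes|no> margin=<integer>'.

d = (-9, -3),  |d|² = 90;  R = 3+5 = 8,  c = 90−8² = 26
v_rel = (10, -4),  |v_rel|² = 116;  v_rel·d = (10)·(-9) + (-4)·(-3) = -78
116·t² + 156·t + 26 = 0  ⇒  m = (-78)² − 116·26 = 3068
m = 3068 > 0,  v_rel·d = -78 < 0  ⇒  outside

inside=no margin=3068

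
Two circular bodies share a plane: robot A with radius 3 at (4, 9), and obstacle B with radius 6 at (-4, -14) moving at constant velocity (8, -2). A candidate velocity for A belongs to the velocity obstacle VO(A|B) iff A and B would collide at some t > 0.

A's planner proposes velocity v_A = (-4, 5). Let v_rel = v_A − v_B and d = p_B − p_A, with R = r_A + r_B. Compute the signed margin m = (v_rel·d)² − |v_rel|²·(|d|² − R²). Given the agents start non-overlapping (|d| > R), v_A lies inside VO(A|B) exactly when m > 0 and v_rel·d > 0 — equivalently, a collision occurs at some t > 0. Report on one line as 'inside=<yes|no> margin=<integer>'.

d = (-8, -23),  |d|² = 593;  R = 3+6 = 9,  c = 593−9² = 512
v_rel = (-12, 7),  |v_rel|² = 193;  v_rel·d = (-12)·(-8) + (7)·(-23) = -65
193·t² + 130·t + 512 = 0  ⇒  m = (-65)² − 193·512 = -94591
m = -94591 < 0,  v_rel·d = -65 < 0  ⇒  outside

inside=no margin=-94591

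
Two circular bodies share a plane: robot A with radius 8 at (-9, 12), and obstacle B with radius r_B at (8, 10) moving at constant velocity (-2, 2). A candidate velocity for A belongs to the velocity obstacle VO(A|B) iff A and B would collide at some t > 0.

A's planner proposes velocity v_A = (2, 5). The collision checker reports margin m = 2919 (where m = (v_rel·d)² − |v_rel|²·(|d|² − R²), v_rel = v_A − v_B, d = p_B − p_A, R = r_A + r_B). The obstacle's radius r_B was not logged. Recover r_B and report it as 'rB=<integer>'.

m = 2919
d = (17, -2);  v_rel = (4, 3),  |v_rel|² = 25
v_rel×d = (4)·(-2) − (3)·(17) = -59
since m = R²·25 − (-59)²:  R² = (3481 + 2919) / 25 = 256
R = √256 = 16  ⇒  r_B = 16 − 8 = 8

rB=8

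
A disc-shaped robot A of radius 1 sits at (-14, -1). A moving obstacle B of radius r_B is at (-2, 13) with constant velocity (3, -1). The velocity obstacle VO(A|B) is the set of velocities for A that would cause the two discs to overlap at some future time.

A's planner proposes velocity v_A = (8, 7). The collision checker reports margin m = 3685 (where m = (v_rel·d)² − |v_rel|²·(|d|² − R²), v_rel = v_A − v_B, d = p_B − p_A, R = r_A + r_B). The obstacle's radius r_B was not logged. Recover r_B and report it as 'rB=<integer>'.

m = 3685
d = (12, 14);  v_rel = (5, 8),  |v_rel|² = 89
v_rel×d = (5)·(14) − (8)·(12) = -26
since m = R²·89 − (-26)²:  R² = (676 + 3685) / 89 = 49
R = √49 = 7  ⇒  r_B = 7 − 1 = 6

rB=6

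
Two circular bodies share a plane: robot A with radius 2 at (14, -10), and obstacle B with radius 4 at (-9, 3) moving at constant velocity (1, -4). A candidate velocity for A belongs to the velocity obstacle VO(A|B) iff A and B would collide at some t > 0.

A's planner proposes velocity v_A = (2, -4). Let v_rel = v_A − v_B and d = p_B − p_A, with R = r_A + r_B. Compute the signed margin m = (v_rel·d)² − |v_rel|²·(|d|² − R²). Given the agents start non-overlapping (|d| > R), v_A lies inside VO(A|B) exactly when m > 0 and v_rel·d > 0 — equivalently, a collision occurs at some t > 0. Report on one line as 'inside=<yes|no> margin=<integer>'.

d = (-23, 13),  |d|² = 698;  R = 2+4 = 6,  c = 698−6² = 662
v_rel = (1, 0),  |v_rel|² = 1;  v_rel·d = (1)·(-23) + (0)·(13) = -23
1·t² + 46·t + 662 = 0  ⇒  m = (-23)² − 1·662 = -133
m = -133 < 0,  v_rel·d = -23 < 0  ⇒  outside

inside=no margin=-133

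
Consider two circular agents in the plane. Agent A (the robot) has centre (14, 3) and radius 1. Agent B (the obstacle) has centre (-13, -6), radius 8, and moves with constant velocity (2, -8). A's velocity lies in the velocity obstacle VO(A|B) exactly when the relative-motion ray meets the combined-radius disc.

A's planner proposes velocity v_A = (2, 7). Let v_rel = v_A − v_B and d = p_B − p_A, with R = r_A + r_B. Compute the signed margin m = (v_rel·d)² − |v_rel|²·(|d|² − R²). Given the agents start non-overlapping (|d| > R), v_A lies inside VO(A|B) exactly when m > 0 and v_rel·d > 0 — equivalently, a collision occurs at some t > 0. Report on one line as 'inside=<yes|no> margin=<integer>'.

d = (-27, -9),  |d|² = 810;  R = 1+8 = 9,  c = 810−9² = 729
v_rel = (0, 15),  |v_rel|² = 225;  v_rel·d = (0)·(-27) + (15)·(-9) = -135
225·t² + 270·t + 729 = 0  ⇒  m = (-135)² − 225·729 = -145800
m = -145800 < 0,  v_rel·d = -135 < 0  ⇒  outside

inside=no margin=-145800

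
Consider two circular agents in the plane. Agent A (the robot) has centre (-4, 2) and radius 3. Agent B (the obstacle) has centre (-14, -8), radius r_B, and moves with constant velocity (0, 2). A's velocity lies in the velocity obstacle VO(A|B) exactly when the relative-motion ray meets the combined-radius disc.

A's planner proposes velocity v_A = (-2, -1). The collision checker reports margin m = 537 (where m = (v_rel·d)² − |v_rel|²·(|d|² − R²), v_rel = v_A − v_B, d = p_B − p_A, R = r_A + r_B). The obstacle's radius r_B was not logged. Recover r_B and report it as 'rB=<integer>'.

m = 537
d = (-10, -10);  v_rel = (-2, -3),  |v_rel|² = 13
v_rel×d = (-2)·(-10) − (-3)·(-10) = -10
since m = R²·13 − (-10)²:  R² = (100 + 537) / 13 = 49
R = √49 = 7  ⇒  r_B = 7 − 3 = 4

rB=4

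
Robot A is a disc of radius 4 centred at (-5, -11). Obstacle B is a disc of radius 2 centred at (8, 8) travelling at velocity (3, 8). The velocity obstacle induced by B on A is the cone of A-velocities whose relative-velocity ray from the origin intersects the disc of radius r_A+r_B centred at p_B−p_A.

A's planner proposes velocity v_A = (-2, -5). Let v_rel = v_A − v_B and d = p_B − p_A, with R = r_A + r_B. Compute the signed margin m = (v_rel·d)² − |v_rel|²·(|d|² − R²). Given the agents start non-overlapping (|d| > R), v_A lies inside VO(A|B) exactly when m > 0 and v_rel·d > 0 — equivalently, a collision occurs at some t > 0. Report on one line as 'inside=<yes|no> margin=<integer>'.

d = (13, 19),  |d|² = 530;  R = 4+2 = 6,  c = 530−6² = 494
v_rel = (-5, -13),  |v_rel|² = 194;  v_rel·d = (-5)·(13) + (-13)·(19) = -312
194·t² + 624·t + 494 = 0  ⇒  m = (-312)² − 194·494 = 1508
m = 1508 > 0,  v_rel·d = -312 < 0  ⇒  outside

inside=no margin=1508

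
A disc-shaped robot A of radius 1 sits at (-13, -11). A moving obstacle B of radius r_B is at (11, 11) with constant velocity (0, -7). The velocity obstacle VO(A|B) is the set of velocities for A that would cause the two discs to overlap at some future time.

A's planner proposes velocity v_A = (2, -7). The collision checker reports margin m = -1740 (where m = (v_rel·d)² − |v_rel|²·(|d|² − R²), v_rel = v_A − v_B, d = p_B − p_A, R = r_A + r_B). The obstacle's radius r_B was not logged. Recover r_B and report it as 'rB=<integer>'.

m = -1740
d = (24, 22);  v_rel = (2, 0),  |v_rel|² = 4
v_rel×d = (2)·(22) − (0)·(24) = 44
since m = R²·4 − 44²:  R² = (1936 + -1740) / 4 = 49
R = √49 = 7  ⇒  r_B = 7 − 1 = 6

rB=6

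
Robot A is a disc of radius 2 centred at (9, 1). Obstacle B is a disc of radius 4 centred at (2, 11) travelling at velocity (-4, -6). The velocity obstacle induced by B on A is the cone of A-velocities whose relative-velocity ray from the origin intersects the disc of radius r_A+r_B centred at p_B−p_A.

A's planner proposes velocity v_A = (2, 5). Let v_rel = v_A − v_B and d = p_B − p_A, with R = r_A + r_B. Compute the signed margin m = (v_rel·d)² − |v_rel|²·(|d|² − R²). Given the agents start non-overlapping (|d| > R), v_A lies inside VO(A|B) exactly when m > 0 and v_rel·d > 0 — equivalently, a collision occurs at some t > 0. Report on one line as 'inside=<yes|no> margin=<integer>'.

d = (-7, 10),  |d|² = 149;  R = 2+4 = 6,  c = 149−6² = 113
v_rel = (6, 11),  |v_rel|² = 157;  v_rel·d = (6)·(-7) + (11)·(10) = 68
157·t² − 136·t + 113 = 0  ⇒  m = 68² − 157·113 = -13117
m = -13117 < 0,  v_rel·d = 68 > 0  ⇒  outside

inside=no margin=-13117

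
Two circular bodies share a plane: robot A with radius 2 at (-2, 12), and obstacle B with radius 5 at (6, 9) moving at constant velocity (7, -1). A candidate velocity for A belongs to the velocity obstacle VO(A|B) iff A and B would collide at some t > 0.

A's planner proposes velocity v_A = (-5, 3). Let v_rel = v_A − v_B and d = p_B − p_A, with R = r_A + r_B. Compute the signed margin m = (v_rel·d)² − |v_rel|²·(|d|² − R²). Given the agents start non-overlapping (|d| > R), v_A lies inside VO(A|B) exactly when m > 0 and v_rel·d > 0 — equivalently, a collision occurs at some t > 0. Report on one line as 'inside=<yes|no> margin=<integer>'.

d = (8, -3),  |d|² = 73;  R = 2+5 = 7,  c = 73−7² = 24
v_rel = (-12, 4),  |v_rel|² = 160;  v_rel·d = (-12)·(8) + (4)·(-3) = -108
160·t² + 216·t + 24 = 0  ⇒  m = (-108)² − 160·24 = 7824
m = 7824 > 0,  v_rel·d = -108 < 0  ⇒  outside

inside=no margin=7824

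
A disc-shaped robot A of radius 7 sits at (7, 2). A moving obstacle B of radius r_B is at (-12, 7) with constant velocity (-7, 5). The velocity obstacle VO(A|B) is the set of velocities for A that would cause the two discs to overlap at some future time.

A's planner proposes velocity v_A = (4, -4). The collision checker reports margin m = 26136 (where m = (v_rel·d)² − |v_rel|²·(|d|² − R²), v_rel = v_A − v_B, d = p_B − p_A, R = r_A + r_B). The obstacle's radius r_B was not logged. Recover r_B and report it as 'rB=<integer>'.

m = 26136
d = (-19, 5);  v_rel = (11, -9),  |v_rel|² = 202
v_rel×d = (11)·(5) − (-9)·(-19) = -116
since m = R²·202 − (-116)²:  R² = (13456 + 26136) / 202 = 196
R = √196 = 14  ⇒  r_B = 14 − 7 = 7

rB=7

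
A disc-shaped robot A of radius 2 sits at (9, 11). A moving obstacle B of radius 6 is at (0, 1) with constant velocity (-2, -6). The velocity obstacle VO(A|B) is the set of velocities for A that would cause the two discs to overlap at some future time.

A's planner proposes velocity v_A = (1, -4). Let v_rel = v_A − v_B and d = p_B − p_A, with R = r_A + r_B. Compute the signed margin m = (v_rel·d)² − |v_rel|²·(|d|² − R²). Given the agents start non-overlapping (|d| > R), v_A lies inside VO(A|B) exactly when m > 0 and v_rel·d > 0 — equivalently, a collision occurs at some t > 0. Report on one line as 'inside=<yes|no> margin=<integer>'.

d = (-9, -10),  |d|² = 181;  R = 2+6 = 8,  c = 181−8² = 117
v_rel = (3, 2),  |v_rel|² = 13;  v_rel·d = (3)·(-9) + (2)·(-10) = -47
13·t² + 94·t + 117 = 0  ⇒  m = (-47)² − 13·117 = 688
m = 688 > 0,  v_rel·d = -47 < 0  ⇒  outside

inside=no margin=688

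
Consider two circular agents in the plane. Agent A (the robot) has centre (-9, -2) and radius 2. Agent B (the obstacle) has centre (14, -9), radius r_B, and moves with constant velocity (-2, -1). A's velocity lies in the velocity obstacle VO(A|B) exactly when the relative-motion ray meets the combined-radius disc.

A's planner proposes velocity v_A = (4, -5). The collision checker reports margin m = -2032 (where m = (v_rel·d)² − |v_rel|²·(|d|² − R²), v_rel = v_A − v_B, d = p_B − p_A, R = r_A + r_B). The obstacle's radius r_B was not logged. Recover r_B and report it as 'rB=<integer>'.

m = -2032
d = (23, -7);  v_rel = (6, -4),  |v_rel|² = 52
v_rel×d = (6)·(-7) − (-4)·(23) = 50
since m = R²·52 − 50²:  R² = (2500 + -2032) / 52 = 9
R = √9 = 3  ⇒  r_B = 3 − 2 = 1

rB=1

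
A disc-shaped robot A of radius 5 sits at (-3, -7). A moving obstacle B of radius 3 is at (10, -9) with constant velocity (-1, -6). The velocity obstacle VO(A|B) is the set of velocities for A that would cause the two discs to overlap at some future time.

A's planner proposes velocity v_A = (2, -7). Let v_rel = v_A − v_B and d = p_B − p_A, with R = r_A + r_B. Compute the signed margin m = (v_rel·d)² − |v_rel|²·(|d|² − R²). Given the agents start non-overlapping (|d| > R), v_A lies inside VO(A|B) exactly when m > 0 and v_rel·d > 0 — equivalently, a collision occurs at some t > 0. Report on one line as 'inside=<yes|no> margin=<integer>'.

d = (13, -2),  |d|² = 173;  R = 5+3 = 8,  c = 173−8² = 109
v_rel = (3, -1),  |v_rel|² = 10;  v_rel·d = (3)·(13) + (-1)·(-2) = 41
10·t² − 82·t + 109 = 0  ⇒  m = 41² − 10·109 = 591
m = 591 > 0,  v_rel·d = 41 > 0  ⇒  inside

inside=yes margin=591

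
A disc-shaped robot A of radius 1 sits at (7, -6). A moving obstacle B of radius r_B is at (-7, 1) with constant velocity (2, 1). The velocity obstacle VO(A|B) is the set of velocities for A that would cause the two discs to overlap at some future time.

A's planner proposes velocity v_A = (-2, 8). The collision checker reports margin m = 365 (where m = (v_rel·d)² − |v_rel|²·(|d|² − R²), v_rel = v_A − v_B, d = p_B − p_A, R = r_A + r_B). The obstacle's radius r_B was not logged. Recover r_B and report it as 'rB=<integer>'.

m = 365
d = (-14, 7);  v_rel = (-4, 7),  |v_rel|² = 65
v_rel×d = (-4)·(7) − (7)·(-14) = 70
since m = R²·65 − 70²:  R² = (4900 + 365) / 65 = 81
R = √81 = 9  ⇒  r_B = 9 − 1 = 8

rB=8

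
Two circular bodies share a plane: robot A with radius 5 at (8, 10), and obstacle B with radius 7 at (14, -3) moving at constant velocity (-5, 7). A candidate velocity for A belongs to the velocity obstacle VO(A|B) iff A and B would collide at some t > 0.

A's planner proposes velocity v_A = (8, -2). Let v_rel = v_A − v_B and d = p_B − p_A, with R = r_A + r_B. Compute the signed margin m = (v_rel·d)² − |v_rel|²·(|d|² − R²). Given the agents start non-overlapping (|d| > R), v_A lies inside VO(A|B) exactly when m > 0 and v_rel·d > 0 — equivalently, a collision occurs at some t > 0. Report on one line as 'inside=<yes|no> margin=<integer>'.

d = (6, -13),  |d|² = 205;  R = 5+7 = 12,  c = 205−12² = 61
v_rel = (13, -9),  |v_rel|² = 250;  v_rel·d = (13)·(6) + (-9)·(-13) = 195
250·t² − 390·t + 61 = 0  ⇒  m = 195² − 250·61 = 22775
m = 22775 > 0,  v_rel·d = 195 > 0  ⇒  inside

inside=yes margin=22775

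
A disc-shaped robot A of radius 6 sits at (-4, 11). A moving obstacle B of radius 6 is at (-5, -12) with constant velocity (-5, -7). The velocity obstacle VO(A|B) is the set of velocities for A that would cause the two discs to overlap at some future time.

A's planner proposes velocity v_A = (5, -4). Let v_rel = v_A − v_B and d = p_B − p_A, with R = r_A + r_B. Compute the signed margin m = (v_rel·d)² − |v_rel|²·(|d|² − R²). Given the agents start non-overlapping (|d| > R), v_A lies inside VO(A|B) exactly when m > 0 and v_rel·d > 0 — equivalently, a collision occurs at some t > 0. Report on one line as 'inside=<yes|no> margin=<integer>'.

d = (-1, -23),  |d|² = 530;  R = 6+6 = 12,  c = 530−12² = 386
v_rel = (10, 3),  |v_rel|² = 109;  v_rel·d = (10)·(-1) + (3)·(-23) = -79
109·t² + 158·t + 386 = 0  ⇒  m = (-79)² − 109·386 = -35833
m = -35833 < 0,  v_rel·d = -79 < 0  ⇒  outside

inside=no margin=-35833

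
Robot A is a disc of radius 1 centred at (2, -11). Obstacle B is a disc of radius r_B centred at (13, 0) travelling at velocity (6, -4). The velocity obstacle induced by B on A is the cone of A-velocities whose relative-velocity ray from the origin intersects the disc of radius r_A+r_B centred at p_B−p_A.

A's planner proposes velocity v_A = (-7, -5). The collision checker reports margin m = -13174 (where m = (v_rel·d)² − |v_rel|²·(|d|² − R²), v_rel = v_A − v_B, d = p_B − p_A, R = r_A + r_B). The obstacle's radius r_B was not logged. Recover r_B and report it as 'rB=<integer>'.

m = -13174
d = (11, 11);  v_rel = (-13, -1),  |v_rel|² = 170
v_rel×d = (-13)·(11) − (-1)·(11) = -132
since m = R²·170 − (-132)²:  R² = (17424 + -13174) / 170 = 25
R = √25 = 5  ⇒  r_B = 5 − 1 = 4

rB=4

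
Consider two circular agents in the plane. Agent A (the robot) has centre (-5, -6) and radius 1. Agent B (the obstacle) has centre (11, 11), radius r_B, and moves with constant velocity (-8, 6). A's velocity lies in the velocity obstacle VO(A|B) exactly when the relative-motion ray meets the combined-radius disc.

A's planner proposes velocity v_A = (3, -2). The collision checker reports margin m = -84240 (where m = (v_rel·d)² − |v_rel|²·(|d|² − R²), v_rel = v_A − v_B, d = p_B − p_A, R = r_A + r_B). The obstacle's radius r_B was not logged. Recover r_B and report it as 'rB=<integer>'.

m = -84240
d = (16, 17);  v_rel = (11, -8),  |v_rel|² = 185
v_rel×d = (11)·(17) − (-8)·(16) = 315
since m = R²·185 − 315²:  R² = (99225 + -84240) / 185 = 81
R = √81 = 9  ⇒  r_B = 9 − 1 = 8

rB=8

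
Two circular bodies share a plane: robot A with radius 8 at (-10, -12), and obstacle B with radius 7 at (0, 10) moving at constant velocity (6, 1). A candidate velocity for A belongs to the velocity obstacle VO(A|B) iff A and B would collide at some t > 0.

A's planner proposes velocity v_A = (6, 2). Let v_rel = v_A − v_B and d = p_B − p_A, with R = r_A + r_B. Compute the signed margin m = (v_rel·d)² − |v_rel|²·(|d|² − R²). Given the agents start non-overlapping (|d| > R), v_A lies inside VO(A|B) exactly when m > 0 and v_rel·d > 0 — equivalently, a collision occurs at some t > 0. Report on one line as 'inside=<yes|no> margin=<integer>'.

d = (10, 22),  |d|² = 584;  R = 8+7 = 15,  c = 584−15² = 359
v_rel = (0, 1),  |v_rel|² = 1;  v_rel·d = (0)·(10) + (1)·(22) = 22
1·t² − 44·t + 359 = 0  ⇒  m = 22² − 1·359 = 125
m = 125 > 0,  v_rel·d = 22 > 0  ⇒  inside

inside=yes margin=125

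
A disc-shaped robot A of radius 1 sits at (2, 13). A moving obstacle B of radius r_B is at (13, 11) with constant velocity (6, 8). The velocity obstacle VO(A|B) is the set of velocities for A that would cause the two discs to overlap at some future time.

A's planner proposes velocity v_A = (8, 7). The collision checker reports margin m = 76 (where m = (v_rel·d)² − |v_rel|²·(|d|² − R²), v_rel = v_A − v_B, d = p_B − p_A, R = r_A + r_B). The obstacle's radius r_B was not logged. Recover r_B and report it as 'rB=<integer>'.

m = 76
d = (11, -2);  v_rel = (2, -1),  |v_rel|² = 5
v_rel×d = (2)·(-2) − (-1)·(11) = 7
since m = R²·5 − 7²:  R² = (49 + 76) / 5 = 25
R = √25 = 5  ⇒  r_B = 5 − 1 = 4

rB=4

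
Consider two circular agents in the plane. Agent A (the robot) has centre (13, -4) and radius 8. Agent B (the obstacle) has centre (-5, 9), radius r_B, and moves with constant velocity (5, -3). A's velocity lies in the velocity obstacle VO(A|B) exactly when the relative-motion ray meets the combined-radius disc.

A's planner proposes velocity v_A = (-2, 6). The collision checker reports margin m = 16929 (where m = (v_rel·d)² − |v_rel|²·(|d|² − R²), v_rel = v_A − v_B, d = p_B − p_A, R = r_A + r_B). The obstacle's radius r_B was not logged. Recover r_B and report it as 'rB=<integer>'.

m = 16929
d = (-18, 13);  v_rel = (-7, 9),  |v_rel|² = 130
v_rel×d = (-7)·(13) − (9)·(-18) = 71
since m = R²·130 − 71²:  R² = (5041 + 16929) / 130 = 169
R = √169 = 13  ⇒  r_B = 13 − 8 = 5

rB=5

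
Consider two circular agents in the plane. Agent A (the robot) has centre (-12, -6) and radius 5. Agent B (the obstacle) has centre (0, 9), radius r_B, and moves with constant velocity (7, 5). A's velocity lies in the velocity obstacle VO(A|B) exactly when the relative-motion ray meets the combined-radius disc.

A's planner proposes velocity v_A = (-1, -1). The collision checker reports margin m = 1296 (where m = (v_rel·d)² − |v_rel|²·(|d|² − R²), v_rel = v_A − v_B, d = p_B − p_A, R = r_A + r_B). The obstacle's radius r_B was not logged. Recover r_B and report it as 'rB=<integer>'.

m = 1296
d = (12, 15);  v_rel = (-8, -6),  |v_rel|² = 100
v_rel×d = (-8)·(15) − (-6)·(12) = -48
since m = R²·100 − (-48)²:  R² = (2304 + 1296) / 100 = 36
R = √36 = 6  ⇒  r_B = 6 − 5 = 1

rB=1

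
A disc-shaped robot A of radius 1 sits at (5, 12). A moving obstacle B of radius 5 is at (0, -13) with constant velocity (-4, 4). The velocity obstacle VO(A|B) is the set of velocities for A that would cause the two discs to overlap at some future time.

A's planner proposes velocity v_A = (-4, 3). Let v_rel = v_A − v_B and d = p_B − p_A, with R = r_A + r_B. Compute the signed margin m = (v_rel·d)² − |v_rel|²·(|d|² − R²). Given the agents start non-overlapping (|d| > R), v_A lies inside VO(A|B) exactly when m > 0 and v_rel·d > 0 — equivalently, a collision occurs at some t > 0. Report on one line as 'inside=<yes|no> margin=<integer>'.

d = (-5, -25),  |d|² = 650;  R = 1+5 = 6,  c = 650−6² = 614
v_rel = (0, -1),  |v_rel|² = 1;  v_rel·d = (0)·(-5) + (-1)·(-25) = 25
1·t² − 50·t + 614 = 0  ⇒  m = 25² − 1·614 = 11
m = 11 > 0,  v_rel·d = 25 > 0  ⇒  inside

inside=yes margin=11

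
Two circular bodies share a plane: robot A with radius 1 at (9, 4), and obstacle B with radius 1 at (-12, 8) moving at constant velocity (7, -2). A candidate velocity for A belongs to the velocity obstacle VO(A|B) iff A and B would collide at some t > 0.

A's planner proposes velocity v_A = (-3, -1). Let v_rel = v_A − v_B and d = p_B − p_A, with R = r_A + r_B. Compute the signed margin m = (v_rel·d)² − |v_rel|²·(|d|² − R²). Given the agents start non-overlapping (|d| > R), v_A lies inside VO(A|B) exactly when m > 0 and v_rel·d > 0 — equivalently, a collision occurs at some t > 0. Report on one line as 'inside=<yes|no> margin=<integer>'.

d = (-21, 4),  |d|² = 457;  R = 1+1 = 2,  c = 457−2² = 453
v_rel = (-10, 1),  |v_rel|² = 101;  v_rel·d = (-10)·(-21) + (1)·(4) = 214
101·t² − 428·t + 453 = 0  ⇒  m = 214² − 101·453 = 43
m = 43 > 0,  v_rel·d = 214 > 0  ⇒  inside

inside=yes margin=43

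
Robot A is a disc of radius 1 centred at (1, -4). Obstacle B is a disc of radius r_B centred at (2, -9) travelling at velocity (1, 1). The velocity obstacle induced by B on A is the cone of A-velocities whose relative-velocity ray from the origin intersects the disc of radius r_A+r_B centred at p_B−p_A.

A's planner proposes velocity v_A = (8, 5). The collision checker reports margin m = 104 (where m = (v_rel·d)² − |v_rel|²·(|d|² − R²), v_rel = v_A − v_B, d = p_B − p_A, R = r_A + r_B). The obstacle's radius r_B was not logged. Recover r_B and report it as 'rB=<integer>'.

m = 104
d = (1, -5);  v_rel = (7, 4),  |v_rel|² = 65
v_rel×d = (7)·(-5) − (4)·(1) = -39
since m = R²·65 − (-39)²:  R² = (1521 + 104) / 65 = 25
R = √25 = 5  ⇒  r_B = 5 − 1 = 4

rB=4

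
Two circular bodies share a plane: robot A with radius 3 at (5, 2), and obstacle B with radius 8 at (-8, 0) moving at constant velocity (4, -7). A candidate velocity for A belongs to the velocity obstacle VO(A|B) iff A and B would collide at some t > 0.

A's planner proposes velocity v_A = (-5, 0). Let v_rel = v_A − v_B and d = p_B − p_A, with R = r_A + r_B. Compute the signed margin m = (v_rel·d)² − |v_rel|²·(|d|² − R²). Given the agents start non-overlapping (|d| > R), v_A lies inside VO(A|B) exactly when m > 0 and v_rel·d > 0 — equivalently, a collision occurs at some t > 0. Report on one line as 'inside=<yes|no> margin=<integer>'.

d = (-13, -2),  |d|² = 173;  R = 3+8 = 11,  c = 173−11² = 52
v_rel = (-9, 7),  |v_rel|² = 130;  v_rel·d = (-9)·(-13) + (7)·(-2) = 103
130·t² − 206·t + 52 = 0  ⇒  m = 103² − 130·52 = 3849
m = 3849 > 0,  v_rel·d = 103 > 0  ⇒  inside

inside=yes margin=3849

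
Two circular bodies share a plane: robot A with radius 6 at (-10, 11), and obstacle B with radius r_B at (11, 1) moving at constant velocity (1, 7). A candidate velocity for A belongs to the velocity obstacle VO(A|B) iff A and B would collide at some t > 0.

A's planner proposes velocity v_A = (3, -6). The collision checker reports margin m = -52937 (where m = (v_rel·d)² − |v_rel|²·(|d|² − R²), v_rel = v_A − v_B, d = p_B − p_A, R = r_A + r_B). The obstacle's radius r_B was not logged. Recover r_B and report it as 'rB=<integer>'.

m = -52937
d = (21, -10);  v_rel = (2, -13),  |v_rel|² = 173
v_rel×d = (2)·(-10) − (-13)·(21) = 253
since m = R²·173 − 253²:  R² = (64009 + -52937) / 173 = 64
R = √64 = 8  ⇒  r_B = 8 − 6 = 2

rB=2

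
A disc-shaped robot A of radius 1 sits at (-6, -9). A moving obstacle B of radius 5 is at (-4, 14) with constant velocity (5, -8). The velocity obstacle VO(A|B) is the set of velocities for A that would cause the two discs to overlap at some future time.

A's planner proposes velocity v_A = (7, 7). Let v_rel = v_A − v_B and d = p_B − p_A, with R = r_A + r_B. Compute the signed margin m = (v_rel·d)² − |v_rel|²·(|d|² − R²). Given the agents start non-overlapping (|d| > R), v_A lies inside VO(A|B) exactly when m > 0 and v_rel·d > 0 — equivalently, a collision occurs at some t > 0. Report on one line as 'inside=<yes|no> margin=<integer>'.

d = (2, 23),  |d|² = 533;  R = 1+5 = 6,  c = 533−6² = 497
v_rel = (2, 15),  |v_rel|² = 229;  v_rel·d = (2)·(2) + (15)·(23) = 349
229·t² − 698·t + 497 = 0  ⇒  m = 349² − 229·497 = 7988
m = 7988 > 0,  v_rel·d = 349 > 0  ⇒  inside

inside=yes margin=7988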